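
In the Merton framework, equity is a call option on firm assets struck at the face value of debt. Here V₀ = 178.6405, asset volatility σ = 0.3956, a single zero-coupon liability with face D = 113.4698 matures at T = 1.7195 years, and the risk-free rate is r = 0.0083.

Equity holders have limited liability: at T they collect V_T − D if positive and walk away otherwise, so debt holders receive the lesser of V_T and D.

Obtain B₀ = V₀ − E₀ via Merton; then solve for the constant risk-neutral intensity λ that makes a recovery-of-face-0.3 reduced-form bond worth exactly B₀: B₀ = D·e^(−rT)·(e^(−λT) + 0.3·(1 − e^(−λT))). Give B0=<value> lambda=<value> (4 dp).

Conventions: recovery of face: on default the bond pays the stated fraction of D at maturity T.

Work the structural quantities from V₀ = 178.6405 against face 113.4698:
d₁ = [ln(V₀/D) + (r + σ²/2)T] / (σ√T)
   = [ln(178.6405/113.4698) + (0.0083 + 0.5·0.3956²)·1.7195] / (0.3956·√1.7195)
   = [0.453839 + 0.148822] / 0.518749 = 1.161758
d₂ = d₁ − σ√T = 1.161758 − 0.518749 = 0.643009
N(d₁) = 0.877333,  N(d₂) = 0.739891,  e^(−rT) = 0.985830
E₀ = V₀·N(d₁) − D·e^(−rT)·N(d₂)
   = 178.6405·0.877333 − 113.4698·0.985830·0.739891 = 73.961648
B₀ = V₀ − E₀ = 178.6405 − 73.961648 = 104.678852
e^(−λT) = (B₀·e^(rT)/D − 0.3)/(1 − 0.3) = (104.6789·1.014374/113.4698 − 0.3)/0.7 = 0.90826726
λ = −ln(0.90826726)/1.7195 = 0.055956

B0=104.6789 lambda=0.0560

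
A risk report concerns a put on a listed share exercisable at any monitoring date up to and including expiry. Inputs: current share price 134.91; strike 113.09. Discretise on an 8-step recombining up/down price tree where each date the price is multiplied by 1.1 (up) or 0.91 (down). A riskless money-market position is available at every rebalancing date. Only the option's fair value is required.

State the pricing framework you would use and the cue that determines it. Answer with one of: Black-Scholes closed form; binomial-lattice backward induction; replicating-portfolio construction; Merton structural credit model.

framework: binomial-lattice backward induction

Key observation: the exercise right at every one of the 8 steps is what matters: each node needs max(113.09 − S, continuation), which only the stepwise tree valuation starting from spot 134.91 delivers.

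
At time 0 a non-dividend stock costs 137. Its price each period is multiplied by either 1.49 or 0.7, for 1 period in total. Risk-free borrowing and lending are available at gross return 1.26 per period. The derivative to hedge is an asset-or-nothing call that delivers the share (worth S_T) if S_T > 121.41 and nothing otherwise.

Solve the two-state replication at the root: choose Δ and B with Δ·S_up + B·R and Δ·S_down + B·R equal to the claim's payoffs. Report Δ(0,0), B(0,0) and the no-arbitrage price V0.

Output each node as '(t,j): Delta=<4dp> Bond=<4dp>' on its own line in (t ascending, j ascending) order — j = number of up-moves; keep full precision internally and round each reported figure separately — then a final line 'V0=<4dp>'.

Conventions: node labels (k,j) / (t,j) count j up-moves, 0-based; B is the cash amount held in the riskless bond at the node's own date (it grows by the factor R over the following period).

(0,0): Delta=1.8861 Bond=-143.5513
V0=114.8411

The replicating-portfolio and risk-neutral prices coincide; use p* = (1.26−0.7)/(1.49−0.7) = 0.7089 for the latter.
At maturity the claim pays: V(1,0)=0.0000, V(1,1)=204.1300
  t=0,j=0: stock 137.0000 → up 204.1300 (V=204.1300), down 95.9000 (V=0.0000). Price 114.8411; hedge Δ=1.8861, bond B=-143.5513.
Check: Δ(0,0)·S0 + B(0,0) = 114.8411 = V0.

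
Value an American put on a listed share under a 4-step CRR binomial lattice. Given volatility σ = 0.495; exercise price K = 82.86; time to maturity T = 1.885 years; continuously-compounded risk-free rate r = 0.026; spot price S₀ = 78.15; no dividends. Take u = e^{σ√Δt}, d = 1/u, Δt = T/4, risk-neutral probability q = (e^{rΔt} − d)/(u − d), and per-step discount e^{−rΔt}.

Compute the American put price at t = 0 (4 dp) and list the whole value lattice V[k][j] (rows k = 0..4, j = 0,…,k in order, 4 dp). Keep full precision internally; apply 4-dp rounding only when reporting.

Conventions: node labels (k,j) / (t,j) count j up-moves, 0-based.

Δt=0.47125, u=1.40467, d=0.71191, q=0.43365, disc=e^(-rΔt)=0.98782
k=4 terminal: V=max(K-S,0) → 62.7864 43.2525 4.7100 0.0000 0.0000
k=3: j=0 S=28.1969 intr=54.6631 cont=53.6540 V=54.6631[EX]; j=1 S=55.6357 intr=27.2243 cont=26.2153 V=27.2243[EX]; j=2 S=109.7753 intr=0.0000 cont=2.6350 V=2.6350[hold]; j=3 S=216.5990 intr=0.0000 cont=0.0000 V=0.0000[hold]
k=2: j=0 S=39.6075 intr=43.2525 cont=42.2435 V=43.2525[EX]; j=1 S=78.1500 intr=4.7100 cont=16.3595 V=16.3595[hold]; j=2 S=154.1987 intr=0.0000 cont=1.4742 V=1.4742[hold]
k=1: j=0 S=55.6357 intr=27.2243 cont=31.2056 V=31.2056[hold]; j=1 S=109.7753 intr=0.0000 cont=9.7838 V=9.7838[hold]
k=0: j=0 S=78.1500 intr=4.7100 cont=21.6491 V=21.6491[hold]

price = 21.6491
tree:
21.6491
31.2056 9.7838
43.2525 16.3595 1.4742
54.6631 27.2243 2.6350 0.0000
62.7864 43.2525 4.7100 0.0000 0.0000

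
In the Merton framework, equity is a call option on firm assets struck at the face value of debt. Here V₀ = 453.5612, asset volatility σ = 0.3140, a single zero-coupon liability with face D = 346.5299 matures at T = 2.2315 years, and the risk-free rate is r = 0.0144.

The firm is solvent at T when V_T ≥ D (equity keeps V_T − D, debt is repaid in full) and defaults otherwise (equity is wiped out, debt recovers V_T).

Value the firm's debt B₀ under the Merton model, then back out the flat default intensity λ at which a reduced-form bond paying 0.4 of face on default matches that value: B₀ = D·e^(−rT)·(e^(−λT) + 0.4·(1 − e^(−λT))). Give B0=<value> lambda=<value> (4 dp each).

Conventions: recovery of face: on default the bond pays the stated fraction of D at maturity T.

B0=307.2077 lambda=0.0680

Equity is a call on the firm's assets struck at D = 346.5299:
d₁ = [ln(V₀/D) + (r + σ²/2)T] / (σ√T)
   = [ln(453.5612/346.5299) + (0.0144 + 0.5·0.3140²)·2.2315] / (0.3140·√2.2315)
   = [0.269161 + 0.142142] / 0.469060 = 0.876868
d₂ = d₁ − σ√T = 0.876868 − 0.469060 = 0.407808
N(d₁) = 0.809721,  N(d₂) = 0.658293,  e^(−rT) = 0.968377
E₀ = V₀·N(d₁) − D·e^(−rT)·N(d₂)
   = 453.5612·0.809721 − 346.5299·0.968377·0.658293 = 146.353548
B₀ = V₀ − E₀ = 453.5612 − 146.353548 = 307.207652
e^(−λT) = (B₀·e^(rT)/D − 0.4)/(1 − 0.4) = (307.2077·1.032655/346.5299 − 0.4)/0.6 = 0.85912619
λ = −ln(0.85912619)/2.2315 = 0.068044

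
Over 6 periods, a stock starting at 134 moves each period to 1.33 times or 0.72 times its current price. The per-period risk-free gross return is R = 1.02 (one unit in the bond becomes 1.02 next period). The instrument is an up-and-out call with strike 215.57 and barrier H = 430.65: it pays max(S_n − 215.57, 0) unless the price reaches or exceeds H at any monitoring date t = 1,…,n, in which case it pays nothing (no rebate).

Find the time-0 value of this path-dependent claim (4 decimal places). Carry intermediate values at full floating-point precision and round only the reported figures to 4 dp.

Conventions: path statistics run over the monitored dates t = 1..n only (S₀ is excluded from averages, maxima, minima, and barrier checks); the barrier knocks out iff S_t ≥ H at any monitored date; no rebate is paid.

Under the martingale measure an up-move has probability p* = 0.4918; value the claim as the probability-weighted average of per-path payoffs, discounted 6 periods at R = 1.02.
Enumerate all 2^6 = 64 price paths (U = up ×1.33, D = down ×0.72); each path with k up-moves has probability p*^k·(1−p*)^(6−k).
DDDDDD: M=96.4800, payoff=0.0000, prob=0.017226
UDDDDD: M=178.2200, payoff=0.0000, prob=0.016671
DUDDDD: M=128.3184, payoff=0.0000, prob=0.016671
UUDDDD: M=237.0326, payoff=0.0000, prob=0.016133
DDUDDD: M=96.4800, payoff=0.0000, prob=0.016671
UDUDDD: M=178.2200, payoff=0.0000, prob=0.016133
DUUDDD: M=170.6635, payoff=0.0000, prob=0.016133
UUUDDD: M=315.2534, payoff=0.0000, prob=0.015612
DDDUDD: M=96.4800, payoff=0.0000, prob=0.016671
UDDUDD: M=178.2200, payoff=0.0000, prob=0.016133
DUDUDD: M=128.3184, payoff=0.0000, prob=0.016133
UUDUDD: M=237.0326, payoff=0.0000, prob=0.015612
DDUUDD: M=122.8777, payoff=0.0000, prob=0.016133
UDUUDD: M=226.9824, payoff=0.0000, prob=0.015612
DUUUDD: M=226.9824, payoff=0.0000, prob=0.015612
UUUUDD: M=419.2870, payoff=1.7884, prob=0.015109
DDDDUD: M=96.4800, payoff=0.0000, prob=0.016671
UDDDUD: M=178.2200, payoff=0.0000, prob=0.016133
DUDDUD: M=128.3184, payoff=0.0000, prob=0.016133
UUDDUD: M=237.0326, payoff=0.0000, prob=0.015612
DDUDUD: M=96.4800, payoff=0.0000, prob=0.016133
UDUDUD: M=178.2200, payoff=0.0000, prob=0.015612
DUUDUD: M=170.6635, payoff=0.0000, prob=0.015612
UUUDUD: M=315.2534, payoff=1.7884, prob=0.015109
DDDUUD: M=96.4800, payoff=0.0000, prob=0.016133
UDDUUD: M=178.2200, payoff=0.0000, prob=0.015612
DUDUUD: M=163.4273, payoff=0.0000, prob=0.015612
UUDUUD: M=301.8866, payoff=1.7884, prob=0.015109
DDUUUD: M=163.4273, payoff=0.0000, prob=0.015612
UDUUUD: M=301.8866, payoff=1.7884, prob=0.015109
DUUUUD: M=301.8866, payoff=1.7884, prob=0.015109
UUUUUD: M=557.6517, payoff=0.0000, prob=0.014621
DDDDDU: M=96.4800, payoff=0.0000, prob=0.016671
UDDDDU: M=178.2200, payoff=0.0000, prob=0.016133
DUDDDU: M=128.3184, payoff=0.0000, prob=0.016133
UUDDDU: M=237.0326, payoff=0.0000, prob=0.015612
DDUDDU: M=96.4800, payoff=0.0000, prob=0.016133
UDUDDU: M=178.2200, payoff=0.0000, prob=0.015612
DUUDDU: M=170.6635, payoff=0.0000, prob=0.015612
UUUDDU: M=315.2534, payoff=1.7884, prob=0.015109
DDDUDU: M=96.4800, payoff=0.0000, prob=0.016133
UDDUDU: M=178.2200, payoff=0.0000, prob=0.015612
DUDUDU: M=128.3184, payoff=0.0000, prob=0.015612
UUDUDU: M=237.0326, payoff=1.7884, prob=0.015109
DDUUDU: M=122.8777, payoff=0.0000, prob=0.015612
UDUUDU: M=226.9824, payoff=1.7884, prob=0.015109
DUUUDU: M=226.9824, payoff=1.7884, prob=0.015109
UUUUDU: M=419.2870, payoff=185.9392, prob=0.014621
DDDDUU: M=96.4800, payoff=0.0000, prob=0.016133
UDDDUU: M=178.2200, payoff=0.0000, prob=0.015612
DUDDUU: M=128.3184, payoff=0.0000, prob=0.015612
UUDDUU: M=237.0326, payoff=1.7884, prob=0.015109
DDUDUU: M=117.6677, payoff=0.0000, prob=0.015612
UDUDUU: M=217.3584, payoff=1.7884, prob=0.015109
DUUDUU: M=217.3584, payoff=1.7884, prob=0.015109
UUUDUU: M=401.5092, payoff=185.9392, prob=0.014621
DDDUUU: M=117.6677, payoff=0.0000, prob=0.015612
UDDUUU: M=217.3584, payoff=1.7884, prob=0.015109
DUDUUU: M=217.3584, payoff=1.7884, prob=0.015109
UUDUUU: M=401.5092, payoff=185.9392, prob=0.014621
DDUUUU: M=217.3584, payoff=1.7884, prob=0.015109
UDUUUU: M=401.5092, payoff=185.9392, prob=0.014621
DUUUUU: M=401.5092, payoff=185.9392, prob=0.014621
UUUUUU: M=741.6767, payoff=0.0000, prob=0.014150
Price = Σ prob·payoff / R^6 = 13.998757 / 1.126162 = 12.4305

price = 12.4305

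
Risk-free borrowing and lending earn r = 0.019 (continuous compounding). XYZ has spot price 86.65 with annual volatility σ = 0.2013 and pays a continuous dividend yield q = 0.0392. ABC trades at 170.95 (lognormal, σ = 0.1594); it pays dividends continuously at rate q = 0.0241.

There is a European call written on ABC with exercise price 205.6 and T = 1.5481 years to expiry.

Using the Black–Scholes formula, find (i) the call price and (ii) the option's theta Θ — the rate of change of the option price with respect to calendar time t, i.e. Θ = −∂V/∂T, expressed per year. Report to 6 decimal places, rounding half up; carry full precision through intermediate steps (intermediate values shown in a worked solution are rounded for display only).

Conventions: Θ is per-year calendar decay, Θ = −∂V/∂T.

price = 3.159233
Θ = -2.658343

σ√T = 0.1594·√1.5481 = 0.198330
d₁ = (ln(S/K) + (r−q+σ²/2)T) / (σ√T) = (ln(170.95/205.6) + (0.019−0.0241+0.1594²/2)·1.5481) / 0.198330 = (-0.184561 + 0.011772) / 0.198330 = -0.871223
d₂ = d₁ − σ√T = -0.871223 − 0.198330 = -1.069553
e^{−rT} = 0.971014
e^{−qT} = 0.963378
N(d₁) = 0.191816,  N(d₂) = 0.142410
Call price V = S·e^{−qT}·N(d₁) − K·e^{−rT}·N(d₂) = 31.590123 − 28.430891 = 3.159233
φ(d₁) = (1/√(2π))·e^{−d₁²/2} = 0.272954
Θ = −S·e^{−qT}·φ(d₁)·σ/(2√T) + q·S·e^{−qT}·N(d₁) − r·K·e^{−rT}·N(d₂) = −2.879478 + 0.761322 − 0.540187 = -2.658343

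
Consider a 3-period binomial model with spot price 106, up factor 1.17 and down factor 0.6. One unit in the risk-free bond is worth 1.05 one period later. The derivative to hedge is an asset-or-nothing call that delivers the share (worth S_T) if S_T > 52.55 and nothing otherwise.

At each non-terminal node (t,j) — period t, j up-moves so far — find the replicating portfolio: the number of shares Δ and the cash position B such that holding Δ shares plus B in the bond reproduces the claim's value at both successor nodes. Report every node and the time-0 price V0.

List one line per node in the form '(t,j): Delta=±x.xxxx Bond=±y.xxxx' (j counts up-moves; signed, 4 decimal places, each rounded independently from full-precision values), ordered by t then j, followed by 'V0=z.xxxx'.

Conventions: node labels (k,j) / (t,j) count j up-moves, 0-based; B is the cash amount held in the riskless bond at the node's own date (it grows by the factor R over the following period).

Risk-neutral probability p* = (R−d)/(u−d) = (1.05−0.6)/(1.17−0.6) = 0.7895.
Expiry values: V(3,0)=0.0000, V(3,1)=0.0000, V(3,2)=87.0620, V(3,3)=169.7710
Node (2,0) S=38.1600: V=(p*·0.0000+(1−p*)·0.0000)/1.05=0.0000; Δ=(0.0000−0.0000)/(44.6472−22.8960)=0.0000; B=V−Δ·S=0.0000
Node (2,1) S=74.4120: V=(p*·87.0620+(1−p*)·0.0000)/1.05=65.4602; Δ=(87.0620−0.0000)/(87.0620−44.6472)=2.0526; B=V−Δ·S=-87.2802
Node (2,2) S=145.1034: V=(p*·169.7710+(1−p*)·87.0620)/1.05=145.1034; Δ=(169.7710−87.0620)/(169.7710−87.0620)=1.0000; B=V−Δ·S=0.0000
Node (1,0) S=63.6000: V=(p*·65.4602+(1−p*)·0.0000)/1.05=49.2182; Δ=(65.4602−0.0000)/(74.4120−38.1600)=1.8057; B=V−Δ·S=-65.6242
Node (1,1) S=124.0200: V=(p*·145.1034+(1−p*)·65.4602)/1.05=122.2251; Δ=(145.1034−65.4602)/(145.1034−74.4120)=1.1266; B=V−Δ·S=-17.4998
Node (0,0) S=106.0000: V=(p*·122.2251+(1−p*)·49.2182)/1.05=101.7669; Δ=(122.2251−49.2182)/(124.0200−63.6000)=1.2083; B=V−Δ·S=-26.3155
Verification: the root portfolio costs Δ(0,0)·S0 + B(0,0) = 101.7669, matching V0.

(0,0): Delta=1.2083 Bond=-26.3155
(1,0): Delta=1.8057 Bond=-65.6242
(1,1): Delta=1.1266 Bond=-17.4998
(2,0): Delta=0.0000 Bond=0.0000
(2,1): Delta=2.0526 Bond=-87.2802
(2,2): Delta=1.0000 Bond=0.0000
V0=101.7669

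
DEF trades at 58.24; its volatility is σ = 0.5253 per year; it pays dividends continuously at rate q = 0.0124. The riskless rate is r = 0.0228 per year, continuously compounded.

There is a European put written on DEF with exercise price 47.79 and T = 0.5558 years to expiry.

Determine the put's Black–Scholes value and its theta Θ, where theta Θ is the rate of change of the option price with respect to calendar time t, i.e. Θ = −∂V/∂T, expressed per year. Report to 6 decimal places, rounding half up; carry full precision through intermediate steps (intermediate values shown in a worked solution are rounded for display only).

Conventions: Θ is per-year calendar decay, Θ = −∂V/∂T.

σ√T = 0.5253·√0.5558 = 0.391622
d₁ = (ln(S/K) + (r−q+σ²/2)T) / (σ√T) = (ln(58.24/47.79) + (0.0228−0.0124+0.5253²/2)·0.5558) / 0.391622 = (0.197756 + 0.082464) / 0.391622 = 0.715538
d₂ = d₁ − σ√T = 0.715538 − 0.391622 = 0.323916
e^{−rT} = 0.987408
e^{−qT} = 0.993132
N(−d₁) = 0.237138,  N(−d₂) = 0.373001
Put price V = K·e^{−rT}·N(−d₂) − S·e^{−qT}·N(−d₁) = 17.601240 − 13.716084 = 3.885156
φ(d₁) = (1/√(2π))·e^{−d₁²/2} = 0.308839
Θ = −S·e^{−qT}·φ(d₁)·σ/(2√T) − q·S·e^{−qT}·N(−d₁) + r·K·e^{−rT}·N(−d₂) = −6.293298 − 0.170079 + 0.401308 = -6.062069

price = 3.885156
Θ = -6.062069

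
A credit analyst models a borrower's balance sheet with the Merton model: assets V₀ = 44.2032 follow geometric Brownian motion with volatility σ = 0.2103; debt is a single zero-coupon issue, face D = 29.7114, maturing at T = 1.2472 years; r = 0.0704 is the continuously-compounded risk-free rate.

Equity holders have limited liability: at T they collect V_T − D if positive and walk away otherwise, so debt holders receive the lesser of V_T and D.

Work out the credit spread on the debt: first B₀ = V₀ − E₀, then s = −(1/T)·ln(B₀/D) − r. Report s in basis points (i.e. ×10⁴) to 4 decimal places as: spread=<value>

With assets at 44.2032 and a single debt payment of 29.7114 at 1.2472 years:
d₁ = [ln(V₀/D) + (r + σ²/2)T] / (σ√T)
   = [ln(44.2032/29.7114) + (0.0704 + 0.5·0.2103²)·1.2472] / (0.2103·√1.2472)
   = [0.397266 + 0.115382] / 0.234859 = 2.182793
d₂ = d₁ − σ√T = 2.182793 − 0.234859 = 1.947934
N(d₁) = 0.985474,  N(d₂) = 0.974289,  e^(−rT) = 0.915941
E₀ = V₀·N(d₁) − D·e^(−rT)·N(d₂)
   = 44.2032·0.985474 − 29.7114·0.915941·0.974289 = 17.046932
B₀ = V₀ − E₀ = 44.2032 − 17.046932 = 27.156268
spread = −(1/T)·ln(B₀/D) − r = −(1/1.2472)·ln(27.156268/29.7114) − 0.0704 = 0.00169984
in basis points: 0.00169984 × 10⁴ = 16.9984 bp

spread=16.9984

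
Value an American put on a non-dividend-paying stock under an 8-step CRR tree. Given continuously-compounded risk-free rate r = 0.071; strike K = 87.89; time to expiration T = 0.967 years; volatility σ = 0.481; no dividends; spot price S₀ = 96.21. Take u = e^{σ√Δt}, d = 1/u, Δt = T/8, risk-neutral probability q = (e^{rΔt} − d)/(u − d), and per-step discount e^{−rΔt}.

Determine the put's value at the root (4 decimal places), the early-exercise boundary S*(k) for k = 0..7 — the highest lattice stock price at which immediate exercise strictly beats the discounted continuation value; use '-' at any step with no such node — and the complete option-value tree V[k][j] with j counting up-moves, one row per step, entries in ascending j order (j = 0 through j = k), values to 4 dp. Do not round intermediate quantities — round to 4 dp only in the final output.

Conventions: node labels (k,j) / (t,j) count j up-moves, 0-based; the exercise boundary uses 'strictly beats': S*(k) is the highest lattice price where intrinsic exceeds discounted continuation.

Δt=0.12087  u=1.18203  d=0.84601  q=0.48394  discount=0.99145
step 8 (expiry): payoffs max(K−S,0) = 62.6433 52.6157 38.6053 19.0301 0.0000 0.0000 0.0000 0.0000 0.0000
step 7: (k=7,j=0): S=29.8423, K−S=58.0477, hold=57.2967 ⇒ V=58.0477 exercise | (k=7,j=1): S=41.6952, K−S=46.1948, hold=45.4438 ⇒ V=46.1948 exercise | (k=7,j=2): S=58.2558, K−S=29.6342, hold=28.8831 ⇒ V=29.6342 exercise | (k=7,j=3): S=81.3942, K−S=6.4958, hold=9.7368 ⇒ V=9.7368 continue | (k=7,j=4): S=113.7227, K−S=0.0000, hold=0.0000 ⇒ V=0.0000 continue | (k=7,j=5): S=158.8916, K−S=0.0000, hold=0.0000 ⇒ V=0.0000 continue | (k=7,j=6): S=222.0009, K−S=0.0000, hold=0.0000 ⇒ V=0.0000 continue | (k=7,j=7): S=310.1763, K−S=0.0000, hold=0.0000 ⇒ V=0.0000 continue  boundary S*=58.2558
step 6: (k=6,j=0): S=35.2743, K−S=52.6157, hold=51.8646 ⇒ V=52.6157 exercise | (k=6,j=1): S=49.2847, K−S=38.6053, hold=37.8542 ⇒ V=38.6053 exercise | (k=6,j=2): S=68.8599, K−S=19.0301, hold=19.8341 ⇒ V=19.8341 continue | (k=6,j=3): S=96.2100, K−S=0.0000, hold=4.9818 ⇒ V=4.9818 continue | (k=6,j=4): S=134.4231, K−S=0.0000, hold=0.0000 ⇒ V=0.0000 continue | (k=6,j=5): S=187.8140, K−S=0.0000, hold=0.0000 ⇒ V=0.0000 continue | (k=6,j=6): S=262.4108, K−S=0.0000, hold=0.0000 ⇒ V=0.0000 continue  boundary S*=49.2847
step 5: (k=5,j=0): S=41.6952, K−S=46.1948, hold=45.4438 ⇒ V=46.1948 exercise | (k=5,j=1): S=58.2558, K−S=29.6342, hold=29.2688 ⇒ V=29.6342 exercise | (k=5,j=2): S=81.3942, K−S=6.4958, hold=12.5384 ⇒ V=12.5384 continue | (k=5,j=3): S=113.7227, K−S=0.0000, hold=2.5489 ⇒ V=2.5489 continue | (k=5,j=4): S=158.8916, K−S=0.0000, hold=0.0000 ⇒ V=0.0000 continue | (k=5,j=5): S=222.0009, K−S=0.0000, hold=0.0000 ⇒ V=0.0000 continue  boundary S*=58.2558
step 4: (k=4,j=0): S=49.2847, K−S=38.6053, hold=37.8542 ⇒ V=38.6053 exercise | (k=4,j=1): S=68.8599, K−S=19.0301, hold=21.1783 ⇒ V=21.1783 continue | (k=4,j=2): S=96.2100, K−S=0.0000, hold=7.6383 ⇒ V=7.6383 continue | (k=4,j=3): S=134.4231, K−S=0.0000, hold=1.3042 ⇒ V=1.3042 continue | (k=4,j=4): S=187.8140, K−S=0.0000, hold=0.0000 ⇒ V=0.0000 continue  boundary S*=49.2847
step 3: (k=3,j=0): S=58.2558, K−S=29.6342, hold=29.9138 ⇒ V=29.9138 continue | (k=3,j=1): S=81.3942, K−S=6.4958, hold=14.5007 ⇒ V=14.5007 continue | (k=3,j=2): S=113.7227, K−S=0.0000, hold=4.5339 ⇒ V=4.5339 continue | (k=3,j=3): S=158.8916, K−S=0.0000, hold=0.6673 ⇒ V=0.6673 continue  boundary S*=-
step 2: (k=2,j=0): S=68.8599, K−S=19.0301, hold=22.2629 ⇒ V=22.2629 continue | (k=2,j=1): S=96.2100, K−S=0.0000, hold=9.5947 ⇒ V=9.5947 continue | (k=2,j=2): S=134.4231, K−S=0.0000, hold=2.6399 ⇒ V=2.6399 continue  boundary S*=-
step 1: (k=1,j=0): S=81.3942, K−S=6.4958, hold=15.9944 ⇒ V=15.9944 continue | (k=1,j=1): S=113.7227, K−S=0.0000, hold=6.1758 ⇒ V=6.1758 continue  boundary S*=-
step 0: (k=0,j=0): S=96.2100, K−S=0.0000, hold=11.1467 ⇒ V=11.1467 continue  boundary S*=-

price = 11.1467
boundary = - - - - 49.2847 58.2558 49.2847 58.2558
tree:
11.1467
15.9944 6.1758
22.2629 9.5947 2.6399
29.9138 14.5007 4.5339 0.6673
38.6053 21.1783 7.6383 1.3042 0.0000
46.1948 29.6342 12.5384 2.5489 0.0000 0.0000
52.6157 38.6053 19.8341 4.9818 0.0000 0.0000 0.0000
58.0477 46.1948 29.6342 9.7368 0.0000 0.0000 0.0000 0.0000
62.6433 52.6157 38.6053 19.0301 0.0000 0.0000 0.0000 0.0000 0.0000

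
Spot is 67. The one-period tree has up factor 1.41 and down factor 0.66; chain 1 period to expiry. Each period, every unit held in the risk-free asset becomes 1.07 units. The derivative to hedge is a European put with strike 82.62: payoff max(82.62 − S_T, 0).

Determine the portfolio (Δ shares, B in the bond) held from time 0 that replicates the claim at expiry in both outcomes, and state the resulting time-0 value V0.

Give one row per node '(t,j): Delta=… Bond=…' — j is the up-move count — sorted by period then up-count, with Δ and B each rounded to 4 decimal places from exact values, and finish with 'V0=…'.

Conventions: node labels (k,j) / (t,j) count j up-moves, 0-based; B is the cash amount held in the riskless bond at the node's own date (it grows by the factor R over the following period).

(0,0): Delta=-0.7642 Bond=67.4692
V0=16.2692

Under the risk-neutral measure, an up-move has probability p* = (R−d)/(u−d) = 0.5467 and values discount at R = 1.07.
At maturity the claim pays: V(1,0)=38.4000, V(1,1)=0.0000
Node (0,0) S=67.0000: V=(p*·0.0000+(1−p*)·38.4000)/1.07=16.2692; Δ=(0.0000−38.4000)/(94.4700−44.2200)=-0.7642; B=V−Δ·S=67.4692
Sanity check at the root: Δ(0,0)·S0 + B(0,0) reproduces V0 = 16.2692.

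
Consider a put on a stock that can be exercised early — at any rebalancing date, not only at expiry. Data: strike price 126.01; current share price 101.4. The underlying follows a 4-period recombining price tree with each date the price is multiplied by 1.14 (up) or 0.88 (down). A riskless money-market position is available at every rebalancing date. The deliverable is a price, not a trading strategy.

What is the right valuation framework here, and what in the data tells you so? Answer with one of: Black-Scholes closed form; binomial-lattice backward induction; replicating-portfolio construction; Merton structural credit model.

framework: binomial-lattice backward induction

Key observation: with exercise allowed before expiry on a discrete up/down model (4 steps from spot 101.4), the strike-126.01 put's value must be rolled back through the tree testing early exercise at each node.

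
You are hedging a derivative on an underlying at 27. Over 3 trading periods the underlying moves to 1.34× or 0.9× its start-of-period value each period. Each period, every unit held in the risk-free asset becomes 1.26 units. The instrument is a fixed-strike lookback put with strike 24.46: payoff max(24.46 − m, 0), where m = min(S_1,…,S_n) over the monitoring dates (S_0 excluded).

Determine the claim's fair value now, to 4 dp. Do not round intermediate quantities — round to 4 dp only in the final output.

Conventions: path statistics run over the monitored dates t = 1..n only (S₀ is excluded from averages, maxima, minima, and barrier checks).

price = 0.0613

Set p* = 0.8182 (from d < R < u); the path-dependent value is the discounted p*-expectation over all price paths.
Enumerate all 2^3 = 8 price paths (U = up ×1.34, D = down ×0.9); each path with k up-moves has probability p*^k·(1−p*)^(3−k).
DDD: m=19.6830, payoff=4.7770, prob=0.006011
UDD: m=29.3058, payoff=0.0000, prob=0.027047
DUD: m=24.3000, payoff=0.1600, prob=0.027047
UUD: m=36.1800, payoff=0.0000, prob=0.121713
DDU: m=21.8700, payoff=2.5900, prob=0.027047
UDU: m=32.5620, payoff=0.0000, prob=0.121713
DUU: m=24.3000, payoff=0.1600, prob=0.121713
UUU: m=36.1800, payoff=0.0000, prob=0.547708
Price = Σ prob·payoff / R^3 = 0.122566 / 2.000376 = 0.0613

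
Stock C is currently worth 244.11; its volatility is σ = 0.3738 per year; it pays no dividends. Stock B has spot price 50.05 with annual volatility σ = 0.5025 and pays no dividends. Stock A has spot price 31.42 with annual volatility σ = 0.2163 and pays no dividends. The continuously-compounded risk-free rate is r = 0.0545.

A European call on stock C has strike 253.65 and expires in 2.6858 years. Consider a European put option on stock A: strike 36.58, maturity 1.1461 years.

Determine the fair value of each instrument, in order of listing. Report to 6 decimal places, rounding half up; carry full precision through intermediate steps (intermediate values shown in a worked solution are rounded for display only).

price(stock C call K=253.65) = 69.067083
price(stock A put K=36.58) = 4.727305

[stock C call K=253.65]
σ√T = 0.3738·√2.6858 = 0.612599
d₁ = (ln(S/K) + (r+σ²/2)T) / (σ√T) = (ln(244.11/253.65) + (0.0545+0.3738²/2)·2.6858) / 0.612599 = (-0.038336 + 0.334015) / 0.612599 = 0.482662
d₂ = d₁ − σ√T = 0.482662 − 0.612599 = -0.129937
e^{−rT} = 0.863833
N(d₁) = 0.685332,  N(d₂) = 0.448308
price = S·N(d₁) − K·e^{−rT}·N(d₂) = 167.296448 − 98.229365 = 69.067083
[stock A put K=36.58]
σ√T = 0.2163·√1.1461 = 0.231562
d₁ = (ln(S/K) + (r+σ²/2)T) / (σ√T) = (ln(31.42/36.58) + (0.0545+0.2163²/2)·1.1461) / 0.231562 = (-0.152057 + 0.089273) / 0.231562 = -0.271132
d₂ = d₁ − σ√T = -0.271132 − 0.231562 = -0.502695
e^{−rT} = 0.939448
N(−d₁) = 0.606855,  N(−d₂) = 0.692411
price = K·e^{−rT}·N(−d₂) − S·N(−d₁) = 23.794701 − 19.067396 = 4.727305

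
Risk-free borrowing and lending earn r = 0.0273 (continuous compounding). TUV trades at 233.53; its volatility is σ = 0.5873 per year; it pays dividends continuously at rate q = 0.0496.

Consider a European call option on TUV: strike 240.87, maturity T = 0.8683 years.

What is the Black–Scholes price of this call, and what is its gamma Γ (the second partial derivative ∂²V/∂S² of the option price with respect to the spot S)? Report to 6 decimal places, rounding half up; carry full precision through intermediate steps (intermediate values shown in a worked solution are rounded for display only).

σ√T = 0.5873·√0.8683 = 0.547262
d₁ = (ln(S/K) + (r−q+σ²/2)T) / (σ√T) = (ln(233.53/240.87) + (0.0273−0.0496+0.5873²/2)·0.8683) / 0.547262 = (-0.030947 + 0.130384) / 0.547262 = 0.181700
d₂ = d₁ − σ√T = 0.181700 − 0.547262 = -0.365561
e^{−rT} = 0.976574
e^{−qT} = 0.957847
N(d₁) = 0.572091,  N(d₂) = 0.357346
Call price V = S·e^{−qT}·N(d₁) − K·e^{−rT}·N(d₂) = 127.968716 − 84.057653 = 43.911064
φ(d₁) = (1/√(2π))·e^{−d₁²/2} = 0.392411
Γ = e^{−qT}·φ(d₁) / (S·σ·√T) = 0.002941

price = 43.911064
Γ = 0.002941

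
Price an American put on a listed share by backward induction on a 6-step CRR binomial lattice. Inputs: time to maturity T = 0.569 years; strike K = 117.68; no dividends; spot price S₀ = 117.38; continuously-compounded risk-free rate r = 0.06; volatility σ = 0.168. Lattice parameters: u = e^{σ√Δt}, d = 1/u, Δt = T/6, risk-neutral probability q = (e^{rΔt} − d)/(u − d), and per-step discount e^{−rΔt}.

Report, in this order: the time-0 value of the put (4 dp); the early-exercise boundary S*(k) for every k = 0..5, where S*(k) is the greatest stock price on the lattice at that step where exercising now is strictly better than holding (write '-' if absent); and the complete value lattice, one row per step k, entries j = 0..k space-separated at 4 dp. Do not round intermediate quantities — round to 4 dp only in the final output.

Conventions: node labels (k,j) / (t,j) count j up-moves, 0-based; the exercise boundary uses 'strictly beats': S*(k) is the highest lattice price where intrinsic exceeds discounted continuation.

Δt=0.09483  u=1.05310  d=0.94958  q=0.54219  discount=0.99433
step 6 (expiry): payoffs max(K−S,0) = 31.6236 22.2423 11.8382 0.3000 0.0000 0.0000 0.0000
step 5: (k=5,j=0): S=90.6257, K−S=27.0543, hold=26.3866 ⇒ V=27.0543 exercise | (k=5,j=1): S=100.5052, K−S=17.1748, hold=16.5071 ⇒ V=17.1748 exercise | (k=5,j=2): S=111.4617, K−S=6.2183, hold=5.5506 ⇒ V=6.2183 exercise | (k=5,j=3): S=123.6126, K−S=0.0000, hold=0.1366 ⇒ V=0.1366 continue | (k=5,j=4): S=137.0881, K−S=0.0000, hold=0.0000 ⇒ V=0.0000 continue | (k=5,j=5): S=152.0326, K−S=0.0000, hold=0.0000 ⇒ V=0.0000 continue  boundary S*=111.4617
step 4: (k=4,j=0): S=95.4377, K−S=22.2423, hold=21.5746 ⇒ V=22.2423 exercise | (k=4,j=1): S=105.8418, K−S=11.8382, hold=11.1705 ⇒ V=11.8382 exercise | (k=4,j=2): S=117.3800, K−S=0.3000, hold=2.9043 ⇒ V=2.9043 continue | (k=4,j=3): S=130.1761, K−S=0.0000, hold=0.0622 ⇒ V=0.0622 continue | (k=4,j=4): S=144.3671, K−S=0.0000, hold=0.0000 ⇒ V=0.0000 continue  boundary S*=105.8418
step 3: (k=3,j=0): S=100.5052, K−S=17.1748, hold=16.5071 ⇒ V=17.1748 exercise | (k=3,j=1): S=111.4617, K−S=6.2183, hold=6.9546 ⇒ V=6.9546 continue | (k=3,j=2): S=123.6126, K−S=0.0000, hold=1.3556 ⇒ V=1.3556 continue | (k=3,j=3): S=137.0881, K−S=0.0000, hold=0.0283 ⇒ V=0.0283 continue  boundary S*=100.5052
step 2: (k=2,j=0): S=105.8418, K−S=11.8382, hold=11.5675 ⇒ V=11.8382 exercise | (k=2,j=1): S=117.3800, K−S=0.3000, hold=3.8966 ⇒ V=3.8966 continue | (k=2,j=2): S=130.1761, K−S=0.0000, hold=0.6323 ⇒ V=0.6323 continue  boundary S*=105.8418
step 1: (k=1,j=0): S=111.4617, K−S=6.2183, hold=7.4896 ⇒ V=7.4896 continue | (k=1,j=1): S=123.6126, K−S=0.0000, hold=2.1147 ⇒ V=2.1147 continue  boundary S*=-
step 0: (k=0,j=0): S=117.3800, K−S=0.3000, hold=4.5494 ⇒ V=4.5494 continue  boundary S*=-

price = 4.5494
boundary = - - 105.8418 100.5052 105.8418 111.4617
tree:
4.5494
7.4896 2.1147
11.8382 3.8966 0.6323
17.1748 6.9546 1.3556 0.0283
22.2423 11.8382 2.9043 0.0622 0.0000
27.0543 17.1748 6.2183 0.1366 0.0000 0.0000
31.6236 22.2423 11.8382 0.3000 0.0000 0.0000 0.0000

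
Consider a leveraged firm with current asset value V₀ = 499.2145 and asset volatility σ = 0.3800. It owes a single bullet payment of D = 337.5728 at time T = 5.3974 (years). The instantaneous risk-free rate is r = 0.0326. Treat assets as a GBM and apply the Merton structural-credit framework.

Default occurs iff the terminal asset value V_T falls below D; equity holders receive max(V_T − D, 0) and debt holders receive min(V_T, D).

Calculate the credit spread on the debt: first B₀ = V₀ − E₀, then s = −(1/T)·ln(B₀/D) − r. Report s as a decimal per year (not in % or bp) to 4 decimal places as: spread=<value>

With assets at 499.2145 and a single debt payment of 337.5728 at 5.3974 years:
d₁ = [ln(V₀/D) + (r + σ²/2)T] / (σ√T)
   = [ln(499.2145/337.5728) + (0.0326 + 0.5·0.3800²)·5.3974] / (0.3800·√5.3974)
   = [0.391255 + 0.565648] / 0.882828 = 1.083906
d₂ = d₁ − σ√T = 1.083906 − 0.882828 = 0.201078
N(d₁) = 0.860797,  N(d₂) = 0.579681,  e^(−rT) = 0.838656
E₀ = V₀·N(d₁) − D·e^(−rT)·N(d₂)
   = 499.2145·0.860797 − 337.5728·0.838656·0.579681 = 265.610202
B₀ = V₀ − E₀ = 499.2145 − 265.610202 = 233.604298
spread = −(1/T)·ln(B₀/D) − r = −(1/5.3974)·ln(233.604298/337.5728) − 0.0326 = 0.03560924

spread=0.0356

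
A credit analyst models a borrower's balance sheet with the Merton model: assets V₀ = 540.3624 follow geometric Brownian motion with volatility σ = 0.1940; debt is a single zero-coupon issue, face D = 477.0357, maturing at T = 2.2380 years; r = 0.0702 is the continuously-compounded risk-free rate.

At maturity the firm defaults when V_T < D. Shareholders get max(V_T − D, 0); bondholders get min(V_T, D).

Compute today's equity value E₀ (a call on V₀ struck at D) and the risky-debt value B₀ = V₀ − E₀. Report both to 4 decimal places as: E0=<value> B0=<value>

E0=144.5965 B0=395.7659

Apply the equity-as-call identities (strike 477.0357, horizon 2.2380 years):
d₁ = [ln(V₀/D) + (r + σ²/2)T] / (σ√T)
   = [ln(540.3624/477.0357) + (0.0702 + 0.5·0.1940²)·2.2380] / (0.1940·√2.2380)
   = [0.124649 + 0.199222] / 0.290223 = 1.115939
d₂ = d₁ − σ√T = 1.115939 − 0.290223 = 0.825716
N(d₁) = 0.867776,  N(d₂) = 0.795517,  e^(−rT) = 0.854612
E₀ = V₀·N(d₁) − D·e^(−rT)·N(d₂)
   = 540.3624·0.867776 − 477.0357·0.854612·0.795517 = 144.596538
B₀ = V₀ − E₀ = 540.3624 − 144.596538 = 395.765862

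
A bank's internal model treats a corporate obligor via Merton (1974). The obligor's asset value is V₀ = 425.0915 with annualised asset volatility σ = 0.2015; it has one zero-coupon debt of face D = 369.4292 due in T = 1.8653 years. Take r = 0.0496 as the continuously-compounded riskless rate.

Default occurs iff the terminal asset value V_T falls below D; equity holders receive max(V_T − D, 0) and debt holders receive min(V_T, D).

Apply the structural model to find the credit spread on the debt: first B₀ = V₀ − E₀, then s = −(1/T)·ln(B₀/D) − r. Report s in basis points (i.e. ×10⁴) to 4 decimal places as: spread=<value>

spread=185.6827

Equity is a call on the firm's assets struck at D = 369.4292:
d₁ = [ln(V₀/D) + (r + σ²/2)T] / (σ√T)
   = [ln(425.0915/369.4292) + (0.0496 + 0.5·0.2015²)·1.8653] / (0.2015·√1.8653)
   = [0.140345 + 0.130387] / 0.275201 = 0.983762
d₂ = d₁ − σ√T = 0.983762 − 0.275201 = 0.708561
N(d₁) = 0.837384,  N(d₂) = 0.760702,  e^(−rT) = 0.911632
E₀ = V₀·N(d₁) − D·e^(−rT)·N(d₂)
   = 425.0915·0.837384 − 369.4292·0.911632·0.760702 = 99.772956
B₀ = V₀ − E₀ = 425.0915 − 99.772956 = 325.318544
spread = −(1/T)·ln(B₀/D) − r = −(1/1.8653)·ln(325.318544/369.4292) − 0.0496 = 0.01856827
in basis points: 0.01856827 × 10⁴ = 185.6827 bp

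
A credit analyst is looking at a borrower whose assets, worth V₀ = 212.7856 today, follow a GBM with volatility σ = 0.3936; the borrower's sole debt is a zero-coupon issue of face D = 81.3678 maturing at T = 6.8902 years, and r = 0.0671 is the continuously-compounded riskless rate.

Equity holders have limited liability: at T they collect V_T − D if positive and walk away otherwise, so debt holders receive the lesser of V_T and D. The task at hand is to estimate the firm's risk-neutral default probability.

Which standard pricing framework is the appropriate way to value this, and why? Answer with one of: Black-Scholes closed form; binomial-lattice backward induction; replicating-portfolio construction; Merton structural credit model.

Key observation: the question is about default risk generated by asset-value dynamics against a debt face of 81.3678 — the structural framework prices exactly that.

framework: Merton structural credit model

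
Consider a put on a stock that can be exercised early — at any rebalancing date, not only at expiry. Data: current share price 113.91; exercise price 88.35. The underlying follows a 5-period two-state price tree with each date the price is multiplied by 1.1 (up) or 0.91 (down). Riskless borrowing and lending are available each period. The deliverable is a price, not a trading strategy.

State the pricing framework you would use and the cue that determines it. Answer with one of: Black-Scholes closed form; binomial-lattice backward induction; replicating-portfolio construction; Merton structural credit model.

framework: binomial-lattice backward induction

Key observation: an American put (K = 88.35, S₀ = 113.91) on a 5-date tree has no closed form — the optimal stopping decision is embedded and must be resolved recursively from expiry.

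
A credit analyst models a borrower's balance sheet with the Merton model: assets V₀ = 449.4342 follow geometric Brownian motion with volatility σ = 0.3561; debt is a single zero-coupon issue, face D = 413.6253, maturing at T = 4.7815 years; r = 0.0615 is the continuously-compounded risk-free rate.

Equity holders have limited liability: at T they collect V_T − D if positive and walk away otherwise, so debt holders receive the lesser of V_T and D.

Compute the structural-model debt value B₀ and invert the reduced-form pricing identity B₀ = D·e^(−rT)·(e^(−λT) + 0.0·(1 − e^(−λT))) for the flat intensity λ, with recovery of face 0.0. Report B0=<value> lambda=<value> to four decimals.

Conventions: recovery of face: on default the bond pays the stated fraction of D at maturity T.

B0=251.6966 lambda=0.0424

Work the structural quantities from V₀ = 449.4342 against face 413.6253:
d₁ = [ln(V₀/D) + (r + σ²/2)T] / (σ√T)
   = [ln(449.4342/413.6253) + (0.0615 + 0.5·0.3561²)·4.7815] / (0.3561·√4.7815)
   = [0.083029 + 0.597227] / 0.778671 = 0.873611
d₂ = d₁ − σ√T = 0.873611 − 0.778671 = 0.094940
N(d₁) = 0.808835,  N(d₂) = 0.537819,  e^(−rT) = 0.745230
E₀ = V₀·N(d₁) − D·e^(−rT)·N(d₂)
   = 449.4342·0.808835 − 413.6253·0.745230·0.537819 = 197.737599
B₀ = V₀ − E₀ = 449.4342 − 197.737599 = 251.696601
e^(−λT) = (B₀·e^(rT)/D − 0)/(1 − 0) = (251.6966·1.341867/413.6253 − 0)/1 = 0.81654452
λ = −ln(0.81654452)/4.7815 = 0.042387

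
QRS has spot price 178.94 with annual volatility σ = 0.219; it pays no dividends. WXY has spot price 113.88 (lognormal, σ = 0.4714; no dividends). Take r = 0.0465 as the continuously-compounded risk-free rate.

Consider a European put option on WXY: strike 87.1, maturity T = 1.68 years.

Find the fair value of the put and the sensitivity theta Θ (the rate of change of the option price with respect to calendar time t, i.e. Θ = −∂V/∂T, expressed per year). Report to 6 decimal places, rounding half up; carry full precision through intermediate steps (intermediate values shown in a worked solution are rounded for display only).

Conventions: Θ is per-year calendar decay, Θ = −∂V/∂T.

σ√T = 0.4714·√1.68 = 0.611004
d₁ = (ln(S/K) + (r+σ²/2)T) / (σ√T) = (ln(113.88/87.1) + (0.0465+0.4714²/2)·1.68) / 0.611004 = (0.268088 + 0.264783) / 0.611004 = 0.872124
d₂ = d₁ − σ√T = 0.872124 − 0.611004 = 0.261120
e^{−rT} = 0.924853
N(−d₁) = 0.191570,  N(−d₂) = 0.397000
Put price V = K·e^{−rT}·N(−d₂) − S·N(−d₁) = 31.980235 − 21.816033 = 10.164202
φ(d₁) = (1/√(2π))·e^{−d₁²/2} = 0.272739
Θ = −S·φ(d₁)·σ/(2√T) + r·K·e^{−rT}·N(−d₂) = −5.648072 + 1.487081 = -4.160991

price = 10.164202
Θ = -4.160991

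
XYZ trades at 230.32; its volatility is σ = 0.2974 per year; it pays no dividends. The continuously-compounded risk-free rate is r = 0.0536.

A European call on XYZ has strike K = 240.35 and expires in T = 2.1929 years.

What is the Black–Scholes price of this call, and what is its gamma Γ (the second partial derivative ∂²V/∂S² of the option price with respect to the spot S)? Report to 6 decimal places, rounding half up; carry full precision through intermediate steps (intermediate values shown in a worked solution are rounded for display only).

price = 47.553782
Γ = 0.003645

σ√T = 0.2974·√2.1929 = 0.440403
d₁ = (ln(S/K) + (r+σ²/2)T) / (σ√T) = (ln(230.32/240.35) + (0.0536+0.2974²/2)·2.1929) / 0.440403 = (-0.042627 + 0.214517) / 0.440403 = 0.390302
d₂ = d₁ − σ√T = 0.390302 − 0.440403 = -0.050101
e^{−rT} = 0.889105
N(d₁) = 0.651843,  N(d₂) = 0.480021
Call price V = S·N(d₁) − K·e^{−rT}·N(d₂) = 150.132591 − 102.578809 = 47.553782
φ(d₁) = (1/√(2π))·e^{−d₁²/2} = 0.369684
Γ = φ(d₁) / (S·σ·√T) = 0.003645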